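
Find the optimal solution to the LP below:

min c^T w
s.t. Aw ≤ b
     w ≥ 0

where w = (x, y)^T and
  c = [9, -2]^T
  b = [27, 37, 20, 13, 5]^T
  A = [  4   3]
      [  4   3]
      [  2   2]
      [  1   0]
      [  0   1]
Each vertex is the intersection of two constraint boundaries that also satisfies all remaining constraints:
  x = 0 and y = 0 → (0, 0)
  4x + 3y = 27 and y = 0 → (6.75, 0)
  4x + 3y = 27 and y = 5 → (3, 5)
  y = 5 and x = 0 → (0, 5)

Evaluating z = 9x - 2y at each vertex:
  (0, 0): z = 0
  (6.75, 0): z = 60.75
  (3, 5): z = 17
  (0, 5): z = -10

The minimum is at (0, 5) with z = -10.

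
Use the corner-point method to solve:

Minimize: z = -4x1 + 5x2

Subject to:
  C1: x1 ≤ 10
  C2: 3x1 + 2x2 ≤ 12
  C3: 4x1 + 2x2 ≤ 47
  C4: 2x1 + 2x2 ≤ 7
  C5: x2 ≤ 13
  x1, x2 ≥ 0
x1 = 3.5, x2 = 0, z = -14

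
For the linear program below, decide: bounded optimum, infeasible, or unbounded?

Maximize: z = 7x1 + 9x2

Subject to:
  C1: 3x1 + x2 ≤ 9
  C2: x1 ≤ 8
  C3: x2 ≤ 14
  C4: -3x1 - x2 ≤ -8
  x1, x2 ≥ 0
The point (0, 9) satisfies every constraint, so the LP is feasible; the constraints give x1 ≤ 8 and x2 ≤ 14, which with x1, x2 ≥ 0 keep the feasible region inside a bounded box. A feasible, bounded LP attains a finite optimum at a vertex.

Evaluating z = 7x1 + 9x2 at each vertex:
  (2.667, 0): z = 18.67
  (3, 0): z = 21
  (0, 9): z = 81
  (0, 8): z = 72

Feasible with finite optimum z* = 81 at (0, 9).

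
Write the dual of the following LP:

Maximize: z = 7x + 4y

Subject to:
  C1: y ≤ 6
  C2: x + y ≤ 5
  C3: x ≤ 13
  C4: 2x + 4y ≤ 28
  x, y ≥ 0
Minimize: z = 6y1 + 5y2 + 13y3 + 28y4

Subject to:
  C1: -y2 - y3 - 2y4 ≤ -7
  C2: -y1 - y2 - 4y4 ≤ -4
  y1, y2, y3, y4 ≥ 0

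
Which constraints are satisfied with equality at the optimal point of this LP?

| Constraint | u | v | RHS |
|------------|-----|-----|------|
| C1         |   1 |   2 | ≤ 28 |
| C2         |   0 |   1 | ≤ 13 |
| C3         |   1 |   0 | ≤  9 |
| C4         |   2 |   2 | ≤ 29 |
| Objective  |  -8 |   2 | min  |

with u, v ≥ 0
Optimal: u = 9, v = 0
Slack at optimum:
  C1: slack = 19
  C2: slack = 13
  C3: slack = 0 (binding)
  C4: slack = 11
  u ≥ 0: u = 9
  v ≥ 0: v = 0 (binding)
Binding constraints: C3, v ≥ 0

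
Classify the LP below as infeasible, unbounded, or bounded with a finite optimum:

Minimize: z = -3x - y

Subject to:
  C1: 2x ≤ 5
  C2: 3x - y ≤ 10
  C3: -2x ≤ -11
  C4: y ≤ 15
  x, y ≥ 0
C1 requires 2x ≤ 5, while C3 (-2x ≤ -11) is equivalent to 2x ≥ 11. Together they would need 11 ≤ 2x ≤ 5, which is impossible since 11 > 5. No point satisfies all constraints.

The feasible region is empty; the LP is infeasible.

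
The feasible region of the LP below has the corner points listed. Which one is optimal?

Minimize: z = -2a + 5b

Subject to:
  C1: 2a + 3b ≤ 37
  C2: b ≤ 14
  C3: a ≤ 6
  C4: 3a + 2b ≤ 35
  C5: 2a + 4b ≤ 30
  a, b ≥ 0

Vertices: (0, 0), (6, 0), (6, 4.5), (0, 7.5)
Evaluating z = -2a + 5b at each vertex:
  (0, 0): z = 0
  (6, 0): z = -12
  (6, 4.5): z = 10.5
  (0, 7.5): z = 37.5

The smallest value is z = -12, attained at (6, 0).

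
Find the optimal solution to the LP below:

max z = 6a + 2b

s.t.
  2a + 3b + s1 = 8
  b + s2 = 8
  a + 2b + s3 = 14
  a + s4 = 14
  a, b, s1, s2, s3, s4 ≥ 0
Each vertex is the intersection of two constraint boundaries that also satisfies all remaining constraints:
  a = 0 and b = 0 → (0, 0)
  2a + 3b = 8 and b = 0 → (4, 0)
  2a + 3b = 8 and a = 0 → (0, 2.667)

Evaluating z = 6a + 2b at each vertex:
  (0, 0): z = 0
  (4, 0): z = 24
  (0, 2.667): z = 5.333

The maximum is at (4, 0) with z = 24.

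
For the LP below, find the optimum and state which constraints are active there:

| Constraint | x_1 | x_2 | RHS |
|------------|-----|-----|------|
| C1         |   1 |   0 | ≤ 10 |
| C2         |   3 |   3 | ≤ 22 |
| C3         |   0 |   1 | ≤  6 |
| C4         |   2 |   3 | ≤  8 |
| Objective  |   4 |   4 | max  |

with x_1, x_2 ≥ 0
Optimal: x_1 = 4, x_2 = 0
Slack at optimum:
  C1: slack = 6
  C2: slack = 10
  C3: slack = 6
  C4: slack = 0 (binding)
  x_1 ≥ 0: x_1 = 4
  x_2 ≥ 0: x_2 = 0 (binding)
Binding constraints: C4, x_2 ≥ 0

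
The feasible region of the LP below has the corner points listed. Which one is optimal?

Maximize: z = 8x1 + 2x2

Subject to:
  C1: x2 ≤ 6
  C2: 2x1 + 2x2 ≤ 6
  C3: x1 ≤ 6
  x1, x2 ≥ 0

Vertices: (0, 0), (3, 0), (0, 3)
(3, 0) with z = 24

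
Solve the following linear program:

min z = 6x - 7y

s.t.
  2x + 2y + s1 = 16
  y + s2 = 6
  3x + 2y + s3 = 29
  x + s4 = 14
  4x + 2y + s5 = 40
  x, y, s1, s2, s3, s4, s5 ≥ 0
x = 0, y = 6, z = -42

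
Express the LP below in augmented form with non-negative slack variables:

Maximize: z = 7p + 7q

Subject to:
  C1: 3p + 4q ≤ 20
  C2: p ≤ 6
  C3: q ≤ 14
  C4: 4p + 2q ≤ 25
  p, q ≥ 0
max z = 7p + 7q

s.t.
  3p + 4q + s1 = 20
  p + s2 = 6
  q + s3 = 14
  4p + 2q + s4 = 25
  p, q, s1, s2, s3, s4 ≥ 0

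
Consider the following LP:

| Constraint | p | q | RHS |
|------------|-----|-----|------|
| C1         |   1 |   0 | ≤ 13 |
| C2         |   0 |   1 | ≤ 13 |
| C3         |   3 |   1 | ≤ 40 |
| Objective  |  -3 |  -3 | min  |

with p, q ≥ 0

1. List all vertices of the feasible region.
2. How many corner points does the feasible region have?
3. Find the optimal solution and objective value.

1. (0, 0), (13, 0), (13, 1), (9, 13), (0, 13)
2. 5
3. p = 9, q = 13, z = -66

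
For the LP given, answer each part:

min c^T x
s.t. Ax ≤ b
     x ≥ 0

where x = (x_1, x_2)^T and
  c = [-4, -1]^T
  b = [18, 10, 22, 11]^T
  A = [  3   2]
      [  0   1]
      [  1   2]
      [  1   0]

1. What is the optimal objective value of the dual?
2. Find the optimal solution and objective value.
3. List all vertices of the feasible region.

1. -24 (by strong duality, equal to the primal optimum)
2. x_1 = 6, x_2 = 0, z = -24
3. (0, 0), (6, 0), (0, 9)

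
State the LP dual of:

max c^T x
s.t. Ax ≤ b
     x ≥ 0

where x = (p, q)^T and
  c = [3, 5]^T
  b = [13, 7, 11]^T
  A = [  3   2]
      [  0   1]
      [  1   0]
Minimize: z = 13y1 + 7y2 + 11y3

Subject to:
  C1: -3y1 - y3 ≤ -3
  C2: -2y1 - y2 ≤ -5
  y1, y2, y3 ≥ 0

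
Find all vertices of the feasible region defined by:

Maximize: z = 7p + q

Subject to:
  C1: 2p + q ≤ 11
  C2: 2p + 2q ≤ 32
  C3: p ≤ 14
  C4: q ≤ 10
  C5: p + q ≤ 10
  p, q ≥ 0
Each vertex is the intersection of two constraint boundaries that also satisfies all remaining constraints:
  p = 0 and q = 0 → (0, 0)
  2p + q = 11 and q = 0 → (5.5, 0)
  2p + q = 11 and p + q = 10 → (1, 9)
  q = 10 and p + q = 10 → (0, 10)

Vertices: (0, 0), (5.5, 0), (1, 9), (0, 10)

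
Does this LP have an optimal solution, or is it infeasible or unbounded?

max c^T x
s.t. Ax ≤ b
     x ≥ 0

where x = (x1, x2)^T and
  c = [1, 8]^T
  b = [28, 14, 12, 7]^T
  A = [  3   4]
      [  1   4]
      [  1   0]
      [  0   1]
The point (0, 3.5) satisfies every constraint, so the LP is feasible; the constraints give x1 ≤ 12 and x2 ≤ 7, which with x1, x2 ≥ 0 keep the feasible region inside a bounded box. A feasible, bounded LP attains a finite optimum at a vertex.

Evaluating z = x1 + 8x2 at each vertex:
  (0, 0): z = 0
  (9.333, 0): z = 9.333
  (7, 1.75): z = 21
  (0, 3.5): z = 28

Bounded optimum: z* = 28 at (0, 3.5).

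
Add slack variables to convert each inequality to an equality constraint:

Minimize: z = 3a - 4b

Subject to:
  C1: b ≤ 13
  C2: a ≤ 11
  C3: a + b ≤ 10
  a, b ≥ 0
min z = 3a - 4b

s.t.
  b + s1 = 13
  a + s2 = 11
  a + b + s3 = 10
  a, b, s1, s2, s3 ≥ 0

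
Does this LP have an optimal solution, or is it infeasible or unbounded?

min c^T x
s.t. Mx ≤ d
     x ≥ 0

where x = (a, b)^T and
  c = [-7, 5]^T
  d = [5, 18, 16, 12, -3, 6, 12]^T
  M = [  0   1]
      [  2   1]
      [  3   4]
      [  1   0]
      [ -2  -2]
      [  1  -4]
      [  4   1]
The point (3, 0) satisfies every constraint, so the LP is feasible; the constraints give a ≤ 12 and b ≤ 5, which with a, b ≥ 0 keep the feasible region inside a bounded box. A feasible, bounded LP attains a finite optimum at a vertex.

Bounded optimum: z* = -21 at (3, 0).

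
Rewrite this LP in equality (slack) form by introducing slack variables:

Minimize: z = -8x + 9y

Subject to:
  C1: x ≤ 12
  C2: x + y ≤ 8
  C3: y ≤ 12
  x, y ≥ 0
min z = -8x + 9y

s.t.
  x + s1 = 12
  x + y + s2 = 8
  y + s3 = 12
  x, y, s1, s2, s3 ≥ 0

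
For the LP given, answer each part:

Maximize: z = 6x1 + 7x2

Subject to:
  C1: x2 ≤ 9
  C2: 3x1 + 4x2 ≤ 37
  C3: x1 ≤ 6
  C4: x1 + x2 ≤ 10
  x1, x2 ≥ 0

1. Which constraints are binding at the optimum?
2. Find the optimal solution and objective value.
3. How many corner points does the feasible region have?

1. C2, C4
2. x1 = 3, x2 = 7, z = 67
3. 6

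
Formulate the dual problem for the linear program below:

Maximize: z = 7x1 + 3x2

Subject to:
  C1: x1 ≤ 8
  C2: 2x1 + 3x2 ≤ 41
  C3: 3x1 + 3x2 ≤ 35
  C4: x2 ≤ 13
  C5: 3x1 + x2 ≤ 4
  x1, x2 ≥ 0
Minimize: z = 8y1 + 41y2 + 35y3 + 13y4 + 4y5

Subject to:
  C1: -y1 - 2y2 - 3y3 - 3y5 ≤ -7
  C2: -3y2 - 3y3 - y4 - y5 ≤ -3
  y1, y2, y3, y4, y5 ≥ 0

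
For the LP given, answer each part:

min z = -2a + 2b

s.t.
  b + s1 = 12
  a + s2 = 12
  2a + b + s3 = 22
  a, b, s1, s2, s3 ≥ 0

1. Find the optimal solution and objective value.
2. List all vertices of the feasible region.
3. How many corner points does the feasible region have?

1. a = 11, b = 0, z = -22
2. (0, 0), (11, 0), (5, 12), (0, 12)
3. 4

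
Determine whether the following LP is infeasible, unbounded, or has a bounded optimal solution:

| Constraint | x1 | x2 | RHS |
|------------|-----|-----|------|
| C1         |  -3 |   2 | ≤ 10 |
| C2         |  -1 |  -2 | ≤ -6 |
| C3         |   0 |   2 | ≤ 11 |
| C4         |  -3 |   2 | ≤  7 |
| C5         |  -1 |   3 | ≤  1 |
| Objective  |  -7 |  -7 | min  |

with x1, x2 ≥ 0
Feasible point: (4, 1) satisfies every constraint, so the LP is feasible.
Direction d = (1, 0): for each constraint row a, a·d ≤ 0 —
  (-3)(1) + (2)(0) = -3 ≤ 0
  (-1)(1) + (-2)(0) = -1 ≤ 0
  (0)(1) + (2)(0) = 0 ≤ 0
  (-3)(1) + (2)(0) = -3 ≤ 0
  (-1)(1) + (3)(0) = -1 ≤ 0
and d ≥ 0, so (4, 1) + t·d stays feasible for every t ≥ 0. Along this ray z = -7x1 - 7x2 changes by -7 per unit t, so z → −∞.

Unbounded: there is a feasible ray along which z → −∞.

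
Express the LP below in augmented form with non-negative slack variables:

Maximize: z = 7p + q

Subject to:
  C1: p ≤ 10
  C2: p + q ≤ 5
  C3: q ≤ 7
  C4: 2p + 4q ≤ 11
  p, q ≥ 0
max z = 7p + q

s.t.
  p + s1 = 10
  p + q + s2 = 5
  q + s3 = 7
  2p + 4q + s4 = 11
  p, q, s1, s2, s3, s4 ≥ 0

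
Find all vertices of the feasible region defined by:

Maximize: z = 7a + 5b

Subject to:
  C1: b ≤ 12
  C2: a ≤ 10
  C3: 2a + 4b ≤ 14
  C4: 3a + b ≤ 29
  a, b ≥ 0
Each vertex is the intersection of two constraint boundaries that also satisfies all remaining constraints:
  a = 0 and b = 0 → (0, 0)
  2a + 4b = 14 and b = 0 → (7, 0)
  2a + 4b = 14 and a = 0 → (0, 3.5)

Vertices: (0, 0), (7, 0), (0, 3.5)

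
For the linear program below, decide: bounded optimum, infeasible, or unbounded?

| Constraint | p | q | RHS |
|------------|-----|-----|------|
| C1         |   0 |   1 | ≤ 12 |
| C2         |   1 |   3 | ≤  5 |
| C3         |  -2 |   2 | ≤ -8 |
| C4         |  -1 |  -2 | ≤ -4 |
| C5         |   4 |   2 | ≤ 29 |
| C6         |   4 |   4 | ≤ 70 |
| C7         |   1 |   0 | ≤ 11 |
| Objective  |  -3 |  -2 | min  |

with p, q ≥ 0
The point (5, 0) satisfies every constraint, so the LP is feasible; the constraints give p ≤ 11 and q ≤ 12, which with p, q ≥ 0 keep the feasible region inside a bounded box. A feasible, bounded LP attains a finite optimum at a vertex.

Evaluating z = -3p - 2q at each vertex:
  (4, 0): z = -12
  (5, 0): z = -15
  (4.25, 0.25): z = -13.25

Bounded optimum: z* = -15 at (5, 0).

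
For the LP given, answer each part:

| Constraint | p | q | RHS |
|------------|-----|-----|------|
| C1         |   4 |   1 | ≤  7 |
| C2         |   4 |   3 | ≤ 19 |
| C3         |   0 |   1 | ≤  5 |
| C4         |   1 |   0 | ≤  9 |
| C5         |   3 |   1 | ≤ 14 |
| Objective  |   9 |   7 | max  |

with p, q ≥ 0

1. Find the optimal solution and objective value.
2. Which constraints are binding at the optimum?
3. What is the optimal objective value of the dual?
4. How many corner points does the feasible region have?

1. p = 0.5, q = 5, z = 39.5
2. C1, C3
3. 39.5 (by strong duality, equal to the primal optimum)
4. 4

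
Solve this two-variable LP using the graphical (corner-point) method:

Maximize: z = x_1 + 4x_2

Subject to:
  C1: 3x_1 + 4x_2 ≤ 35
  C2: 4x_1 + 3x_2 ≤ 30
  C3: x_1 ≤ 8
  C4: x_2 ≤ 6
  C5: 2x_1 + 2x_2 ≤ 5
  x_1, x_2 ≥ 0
x_1 = 0, x_2 = 2.5, z = 10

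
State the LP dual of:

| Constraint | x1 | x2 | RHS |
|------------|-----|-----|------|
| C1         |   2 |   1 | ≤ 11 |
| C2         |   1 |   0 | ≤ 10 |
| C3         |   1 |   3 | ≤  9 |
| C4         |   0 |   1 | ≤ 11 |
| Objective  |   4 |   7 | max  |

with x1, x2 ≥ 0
Minimize: z = 11y1 + 10y2 + 9y3 + 11y4

Subject to:
  C1: -2y1 - y2 - y3 ≤ -4
  C2: -y1 - 3y3 - y4 ≤ -7
  y1, y2, y3, y4 ≥ 0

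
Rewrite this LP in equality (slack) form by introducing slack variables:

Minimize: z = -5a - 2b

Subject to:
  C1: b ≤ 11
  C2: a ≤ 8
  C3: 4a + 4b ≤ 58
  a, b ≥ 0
min z = -5a - 2b

s.t.
  b + s1 = 11
  a + s2 = 8
  4a + 4b + s3 = 58
  a, b, s1, s2, s3 ≥ 0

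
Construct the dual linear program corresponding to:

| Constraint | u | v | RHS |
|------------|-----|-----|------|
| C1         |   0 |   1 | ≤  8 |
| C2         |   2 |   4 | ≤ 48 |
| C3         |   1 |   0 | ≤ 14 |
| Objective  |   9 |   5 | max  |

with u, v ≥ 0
Minimize: z = 8y1 + 48y2 + 14y3

Subject to:
  C1: -2y2 - y3 ≤ -9
  C2: -y1 - 4y2 ≤ -5
  y1, y2, y3 ≥ 0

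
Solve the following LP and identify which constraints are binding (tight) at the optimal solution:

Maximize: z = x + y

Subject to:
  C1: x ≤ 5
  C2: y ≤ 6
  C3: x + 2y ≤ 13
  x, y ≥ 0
Optimal: x = 5, y = 4
Binding: C1, C3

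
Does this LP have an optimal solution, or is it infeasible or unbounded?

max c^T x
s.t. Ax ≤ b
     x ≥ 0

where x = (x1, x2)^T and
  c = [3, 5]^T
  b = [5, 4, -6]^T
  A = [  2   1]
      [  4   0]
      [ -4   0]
One constraint requires 4x1 ≤ 4, while the constraint -4x1 ≤ -6 is equivalent to 4x1 ≥ 6. Together they would need 6 ≤ 4x1 ≤ 4, which is impossible since 6 > 4. No point satisfies all constraints.

Infeasible: no point satisfies all constraints simultaneously.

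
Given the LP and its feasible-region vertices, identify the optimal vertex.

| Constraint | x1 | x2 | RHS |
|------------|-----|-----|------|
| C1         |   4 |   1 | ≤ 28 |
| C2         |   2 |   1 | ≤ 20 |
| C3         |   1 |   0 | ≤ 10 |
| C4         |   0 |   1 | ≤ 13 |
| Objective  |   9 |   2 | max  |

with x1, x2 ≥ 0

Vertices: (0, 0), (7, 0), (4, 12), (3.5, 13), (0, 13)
(7, 0) with z = 63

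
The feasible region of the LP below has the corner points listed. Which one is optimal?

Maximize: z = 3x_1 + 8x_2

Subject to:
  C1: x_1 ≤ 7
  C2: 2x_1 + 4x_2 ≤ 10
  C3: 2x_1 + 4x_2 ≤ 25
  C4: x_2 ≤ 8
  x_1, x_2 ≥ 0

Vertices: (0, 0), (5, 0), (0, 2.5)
Evaluating z = 3x_1 + 8x_2 at each vertex:
  (0, 0): z = 0
  (5, 0): z = 15
  (0, 2.5): z = 20

The largest value is z = 20, attained at (0, 2.5).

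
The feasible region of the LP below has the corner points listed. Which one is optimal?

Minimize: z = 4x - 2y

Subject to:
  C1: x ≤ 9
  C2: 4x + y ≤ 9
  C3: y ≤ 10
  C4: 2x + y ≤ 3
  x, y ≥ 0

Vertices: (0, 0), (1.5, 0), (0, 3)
Evaluating z = 4x - 2y at each vertex:
  (0, 0): z = 0
  (1.5, 0): z = 6
  (0, 3): z = -6

The smallest value is z = -6, attained at (0, 3).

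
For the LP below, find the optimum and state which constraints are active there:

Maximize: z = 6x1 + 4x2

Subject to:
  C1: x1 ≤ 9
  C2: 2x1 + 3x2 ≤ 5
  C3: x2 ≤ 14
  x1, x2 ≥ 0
Optimal: x1 = 2.5, x2 = 0
Binding: C2, x2 ≥ 0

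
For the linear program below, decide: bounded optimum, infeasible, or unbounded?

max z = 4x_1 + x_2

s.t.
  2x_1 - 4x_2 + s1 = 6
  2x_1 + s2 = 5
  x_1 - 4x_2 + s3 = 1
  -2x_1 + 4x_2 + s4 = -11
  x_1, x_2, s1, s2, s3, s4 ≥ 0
The row 2x_1 - 4x_2 + s1 = 6 with s1 ≥ 0 requires 2x_1 - 4x_2 ≤ 6, while the row -2x_1 + 4x_2 + s4 = -11 with s4 ≥ 0 is equivalent to 2x_1 - 4x_2 ≥ 11. Together they would need 11 ≤ 2x_1 - 4x_2 ≤ 6, which is impossible since 11 > 6. No point satisfies all constraints.

Infeasible: no point satisfies all constraints simultaneously.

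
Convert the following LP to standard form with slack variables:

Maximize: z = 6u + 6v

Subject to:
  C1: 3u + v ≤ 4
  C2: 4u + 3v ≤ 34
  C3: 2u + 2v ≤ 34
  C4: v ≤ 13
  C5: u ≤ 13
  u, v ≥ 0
max z = 6u + 6v

s.t.
  3u + v + s1 = 4
  4u + 3v + s2 = 34
  2u + 2v + s3 = 34
  v + s4 = 13
  u + s5 = 13
  u, v, s1, s2, s3, s4, s5 ≥ 0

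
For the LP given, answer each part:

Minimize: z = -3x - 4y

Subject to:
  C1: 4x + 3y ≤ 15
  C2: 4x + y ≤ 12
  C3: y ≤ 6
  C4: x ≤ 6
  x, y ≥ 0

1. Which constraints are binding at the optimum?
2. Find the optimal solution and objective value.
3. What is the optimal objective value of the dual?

1. C1, x ≥ 0
2. x = 0, y = 5, z = -20
3. -20 (by strong duality, equal to the primal optimum)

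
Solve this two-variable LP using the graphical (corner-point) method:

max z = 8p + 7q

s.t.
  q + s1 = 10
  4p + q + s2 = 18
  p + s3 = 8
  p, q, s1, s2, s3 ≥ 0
p = 2, q = 10, z = 86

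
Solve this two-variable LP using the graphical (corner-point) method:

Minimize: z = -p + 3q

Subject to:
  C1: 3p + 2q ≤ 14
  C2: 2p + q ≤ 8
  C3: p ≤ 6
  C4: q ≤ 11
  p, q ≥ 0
p = 4, q = 0, z = -4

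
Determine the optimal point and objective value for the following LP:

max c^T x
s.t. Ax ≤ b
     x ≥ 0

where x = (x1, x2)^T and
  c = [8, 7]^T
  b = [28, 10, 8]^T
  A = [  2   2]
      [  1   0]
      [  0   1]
Each vertex is the intersection of two constraint boundaries that also satisfies all remaining constraints:
  x1 = 0 and x2 = 0 → (0, 0)
  x1 = 10 and x2 = 0 → (10, 0)
  2x1 + 2x2 = 28 and x1 = 10 → (10, 4)
  2x1 + 2x2 = 28 and x2 = 8 → (6, 8)
  x2 = 8 and x1 = 0 → (0, 8)

Evaluating z = 8x1 + 7x2 at each vertex:
  (0, 0): z = 0
  (10, 0): z = 80
  (10, 4): z = 108
  (6, 8): z = 104
  (0, 8): z = 56

The maximum is at (10, 4) with z = 108.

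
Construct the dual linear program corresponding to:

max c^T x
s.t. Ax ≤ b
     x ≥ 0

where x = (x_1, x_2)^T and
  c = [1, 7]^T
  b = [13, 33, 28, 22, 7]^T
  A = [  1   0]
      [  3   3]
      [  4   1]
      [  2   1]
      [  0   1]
Minimize: z = 13y1 + 33y2 + 28y3 + 22y4 + 7y5

Subject to:
  C1: -y1 - 3y2 - 4y3 - 2y4 ≤ -1
  C2: -3y2 - y3 - y4 - y5 ≤ -7
  y1, y2, y3, y4, y5 ≥ 0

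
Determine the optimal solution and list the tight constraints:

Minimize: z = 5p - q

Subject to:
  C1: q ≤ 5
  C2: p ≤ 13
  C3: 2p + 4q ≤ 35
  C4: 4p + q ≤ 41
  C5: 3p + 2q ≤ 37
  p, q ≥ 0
Optimal: p = 0, q = 5
Slack at optimum:
  C1: slack = 0 (binding)
  C2: slack = 13
  C3: slack = 15
  C4: slack = 36
  C5: slack = 27
  p ≥ 0: p = 0 (binding)
  q ≥ 0: q = 5
Binding constraints: C1, p ≥ 0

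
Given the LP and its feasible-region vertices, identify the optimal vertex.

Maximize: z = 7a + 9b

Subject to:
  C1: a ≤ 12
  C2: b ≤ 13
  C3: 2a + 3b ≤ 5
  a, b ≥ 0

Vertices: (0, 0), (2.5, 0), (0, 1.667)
(2.5, 0) with z = 17.5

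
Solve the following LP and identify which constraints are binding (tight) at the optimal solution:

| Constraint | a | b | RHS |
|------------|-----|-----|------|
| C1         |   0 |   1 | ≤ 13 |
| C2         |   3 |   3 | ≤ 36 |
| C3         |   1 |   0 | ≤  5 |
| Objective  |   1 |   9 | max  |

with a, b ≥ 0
Optimal: a = 0, b = 12
Slack at optimum:
  C1: slack = 1
  C2: slack = 0 (binding)
  C3: slack = 5
  a ≥ 0: a = 0 (binding)
  b ≥ 0: b = 12
Binding constraints: C2, a ≥ 0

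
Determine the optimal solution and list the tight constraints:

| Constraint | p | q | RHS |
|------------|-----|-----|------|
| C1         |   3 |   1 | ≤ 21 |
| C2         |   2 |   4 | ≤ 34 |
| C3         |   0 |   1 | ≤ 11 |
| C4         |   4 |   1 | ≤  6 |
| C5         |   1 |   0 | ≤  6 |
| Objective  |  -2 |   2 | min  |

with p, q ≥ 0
Optimal: p = 1.5, q = 0
Slack at optimum:
  C1: slack = 16.5
  C2: slack = 31
  C3: slack = 11
  C4: slack = 0 (binding)
  C5: slack = 4.5
  p ≥ 0: p = 1.5
  q ≥ 0: q = 0 (binding)
Binding constraints: C4, q ≥ 0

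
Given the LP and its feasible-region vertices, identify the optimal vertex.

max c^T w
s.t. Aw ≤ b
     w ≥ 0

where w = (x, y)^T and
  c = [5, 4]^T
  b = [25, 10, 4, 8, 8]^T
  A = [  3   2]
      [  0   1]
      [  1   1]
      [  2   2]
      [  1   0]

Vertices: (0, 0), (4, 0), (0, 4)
(4, 0) with z = 20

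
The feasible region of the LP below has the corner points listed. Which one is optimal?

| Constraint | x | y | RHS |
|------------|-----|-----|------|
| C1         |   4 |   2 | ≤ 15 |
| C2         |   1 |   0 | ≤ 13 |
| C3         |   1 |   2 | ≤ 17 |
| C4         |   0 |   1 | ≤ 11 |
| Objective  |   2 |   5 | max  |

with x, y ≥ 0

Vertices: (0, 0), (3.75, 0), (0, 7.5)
Evaluating z = 2x + 5y at each vertex:
  (0, 0): z = 0
  (3.75, 0): z = 7.5
  (0, 7.5): z = 37.5

The largest value is z = 37.5, attained at (0, 7.5).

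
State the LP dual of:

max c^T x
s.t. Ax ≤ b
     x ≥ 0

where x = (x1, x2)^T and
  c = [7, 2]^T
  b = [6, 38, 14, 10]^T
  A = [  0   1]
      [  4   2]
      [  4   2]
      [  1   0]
Minimize: z = 6y1 + 38y2 + 14y3 + 10y4

Subject to:
  C1: -4y2 - 4y3 - y4 ≤ -7
  C2: -y1 - 2y2 - 2y3 ≤ -2
  y1, y2, y3, y4 ≥ 0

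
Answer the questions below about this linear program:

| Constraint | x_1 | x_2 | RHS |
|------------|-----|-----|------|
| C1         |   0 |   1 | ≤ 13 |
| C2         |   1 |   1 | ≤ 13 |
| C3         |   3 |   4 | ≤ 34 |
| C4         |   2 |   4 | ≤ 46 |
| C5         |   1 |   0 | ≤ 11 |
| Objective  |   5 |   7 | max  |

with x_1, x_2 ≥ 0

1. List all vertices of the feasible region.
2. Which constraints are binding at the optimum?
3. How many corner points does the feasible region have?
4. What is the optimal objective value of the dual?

1. (0, 0), (11, 0), (11, 0.25), (0, 8.5)
2. C3, x_1 ≥ 0
3. 4
4. 59.5 (by strong duality, equal to the primal optimum)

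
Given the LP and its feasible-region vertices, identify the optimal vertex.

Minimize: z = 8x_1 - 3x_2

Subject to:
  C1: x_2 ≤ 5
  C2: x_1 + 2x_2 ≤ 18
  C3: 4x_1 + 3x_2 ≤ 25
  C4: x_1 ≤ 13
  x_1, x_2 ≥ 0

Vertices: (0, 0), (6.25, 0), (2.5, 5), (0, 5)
Evaluating z = 8x_1 - 3x_2 at each vertex:
  (0, 0): z = 0
  (6.25, 0): z = 50
  (2.5, 5): z = 5
  (0, 5): z = -15

The smallest value is z = -15, attained at (0, 5).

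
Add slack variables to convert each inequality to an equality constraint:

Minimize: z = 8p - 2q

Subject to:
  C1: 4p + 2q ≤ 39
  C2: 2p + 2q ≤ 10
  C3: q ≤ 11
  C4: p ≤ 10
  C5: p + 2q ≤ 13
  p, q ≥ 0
min z = 8p - 2q

s.t.
  4p + 2q + s1 = 39
  2p + 2q + s2 = 10
  q + s3 = 11
  p + s4 = 10
  p + 2q + s5 = 13
  p, q, s1, s2, s3, s4, s5 ≥ 0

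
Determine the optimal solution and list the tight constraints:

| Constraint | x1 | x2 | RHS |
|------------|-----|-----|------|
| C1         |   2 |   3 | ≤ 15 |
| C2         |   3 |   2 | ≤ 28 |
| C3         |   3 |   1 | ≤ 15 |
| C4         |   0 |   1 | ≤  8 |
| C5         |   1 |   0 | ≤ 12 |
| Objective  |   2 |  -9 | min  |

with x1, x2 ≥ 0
Optimal: x1 = 0, x2 = 5
Binding: C1, x1 ≥ 0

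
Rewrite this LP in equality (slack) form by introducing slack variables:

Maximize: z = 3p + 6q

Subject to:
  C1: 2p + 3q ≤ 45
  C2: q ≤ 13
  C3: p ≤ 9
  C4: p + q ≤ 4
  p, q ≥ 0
max z = 3p + 6q

s.t.
  2p + 3q + s1 = 45
  q + s2 = 13
  p + s3 = 9
  p + q + s4 = 4
  p, q, s1, s2, s3, s4 ≥ 0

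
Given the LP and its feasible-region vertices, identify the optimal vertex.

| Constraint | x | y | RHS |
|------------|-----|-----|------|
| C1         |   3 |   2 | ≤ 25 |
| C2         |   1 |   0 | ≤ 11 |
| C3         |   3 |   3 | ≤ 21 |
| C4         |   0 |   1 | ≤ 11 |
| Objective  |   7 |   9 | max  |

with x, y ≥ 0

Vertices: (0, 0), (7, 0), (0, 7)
Evaluating z = 7x + 9y at each vertex:
  (0, 0): z = 0
  (7, 0): z = 49
  (0, 7): z = 63

The largest value is z = 63, attained at (0, 7).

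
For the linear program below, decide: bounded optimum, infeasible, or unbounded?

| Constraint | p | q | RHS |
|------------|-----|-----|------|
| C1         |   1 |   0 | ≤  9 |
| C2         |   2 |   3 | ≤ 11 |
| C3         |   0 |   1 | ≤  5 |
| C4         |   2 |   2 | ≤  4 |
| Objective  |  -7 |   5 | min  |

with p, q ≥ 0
The point (2, 0) satisfies every constraint, so the LP is feasible; the constraints give p ≤ 9 and q ≤ 5, which with p, q ≥ 0 keep the feasible region inside a bounded box. A feasible, bounded LP attains a finite optimum at a vertex.

Evaluating z = -7p + 5q at each vertex:
  (0, 0): z = 0
  (2, 0): z = -14
  (0, 2): z = 10

Bounded optimum: z* = -14 at (2, 0).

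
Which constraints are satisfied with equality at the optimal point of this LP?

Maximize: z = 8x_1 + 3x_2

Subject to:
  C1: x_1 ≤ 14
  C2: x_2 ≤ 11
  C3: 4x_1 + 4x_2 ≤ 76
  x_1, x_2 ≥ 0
Optimal: x_1 = 14, x_2 = 5
Slack at optimum:
  C1: slack = 0 (binding)
  C2: slack = 6
  C3: slack = 0 (binding)
  x_1 ≥ 0: x_1 = 14
  x_2 ≥ 0: x_2 = 5
Binding constraints: C1, C3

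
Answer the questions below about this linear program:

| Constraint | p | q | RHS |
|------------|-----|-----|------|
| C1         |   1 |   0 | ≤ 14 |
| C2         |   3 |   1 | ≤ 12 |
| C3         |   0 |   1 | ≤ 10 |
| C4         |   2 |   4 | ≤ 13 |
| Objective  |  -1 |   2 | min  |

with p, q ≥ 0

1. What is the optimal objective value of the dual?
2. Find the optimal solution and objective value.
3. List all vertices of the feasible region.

1. -4 (by strong duality, equal to the primal optimum)
2. p = 4, q = 0, z = -4
3. (0, 0), (4, 0), (3.5, 1.5), (0, 3.25)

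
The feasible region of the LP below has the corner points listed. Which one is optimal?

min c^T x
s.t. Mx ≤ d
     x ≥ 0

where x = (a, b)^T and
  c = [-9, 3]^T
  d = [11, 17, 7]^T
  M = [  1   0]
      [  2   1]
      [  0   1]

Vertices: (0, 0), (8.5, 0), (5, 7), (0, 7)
(8.5, 0) with z = -76.5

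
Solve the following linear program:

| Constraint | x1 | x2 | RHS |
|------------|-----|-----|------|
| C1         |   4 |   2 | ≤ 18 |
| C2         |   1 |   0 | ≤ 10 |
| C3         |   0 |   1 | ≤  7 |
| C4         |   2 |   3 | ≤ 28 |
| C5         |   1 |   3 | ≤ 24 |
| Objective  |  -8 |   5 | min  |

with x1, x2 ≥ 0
x1 = 4.5, x2 = 0, z = -36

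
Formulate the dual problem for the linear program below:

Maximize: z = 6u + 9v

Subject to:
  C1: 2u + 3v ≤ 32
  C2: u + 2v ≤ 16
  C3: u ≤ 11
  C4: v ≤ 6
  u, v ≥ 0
Minimize: z = 32y1 + 16y2 + 11y3 + 6y4

Subject to:
  C1: -2y1 - y2 - y3 ≤ -6
  C2: -3y1 - 2y2 - y4 ≤ -9
  y1, y2, y3, y4 ≥ 0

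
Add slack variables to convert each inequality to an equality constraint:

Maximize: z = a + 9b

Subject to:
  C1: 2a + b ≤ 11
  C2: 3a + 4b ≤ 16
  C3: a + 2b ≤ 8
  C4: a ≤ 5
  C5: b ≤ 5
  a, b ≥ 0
max z = a + 9b

s.t.
  2a + b + s1 = 11
  3a + 4b + s2 = 16
  a + 2b + s3 = 8
  a + s4 = 5
  b + s5 = 5
  a, b, s1, s2, s3, s4, s5 ≥ 0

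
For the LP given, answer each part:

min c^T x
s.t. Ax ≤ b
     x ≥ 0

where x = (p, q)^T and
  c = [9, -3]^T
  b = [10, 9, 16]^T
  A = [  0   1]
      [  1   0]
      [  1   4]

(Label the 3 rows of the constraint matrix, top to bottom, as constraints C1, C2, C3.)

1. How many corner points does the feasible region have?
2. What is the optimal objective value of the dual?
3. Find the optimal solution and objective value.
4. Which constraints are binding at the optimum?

1. 4
2. -12 (by strong duality, equal to the primal optimum)
3. p = 0, q = 4, z = -12
4. C3, p ≥ 0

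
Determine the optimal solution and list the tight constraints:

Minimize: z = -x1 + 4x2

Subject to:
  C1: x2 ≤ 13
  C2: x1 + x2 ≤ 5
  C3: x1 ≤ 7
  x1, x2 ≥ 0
Optimal: x1 = 5, x2 = 0
Binding: C2, x2 ≥ 0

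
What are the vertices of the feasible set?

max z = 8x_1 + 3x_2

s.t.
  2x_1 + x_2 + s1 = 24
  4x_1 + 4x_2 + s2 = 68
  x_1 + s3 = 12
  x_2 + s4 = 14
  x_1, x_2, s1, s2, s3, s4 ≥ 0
Each vertex is the intersection of two constraint boundaries that also satisfies all remaining constraints:
  x_1 = 0 and x_2 = 0 → (0, 0)
  2x_1 + x_2 = 24 and x_1 = 12 → (12, 0)
  2x_1 + x_2 = 24 and 4x_1 + 4x_2 = 68 → (7, 10)
  4x_1 + 4x_2 = 68 and x_2 = 14 → (3, 14)
  x_2 = 14 and x_1 = 0 → (0, 14)

Vertices: (0, 0), (12, 0), (7, 10), (3, 14), (0, 14)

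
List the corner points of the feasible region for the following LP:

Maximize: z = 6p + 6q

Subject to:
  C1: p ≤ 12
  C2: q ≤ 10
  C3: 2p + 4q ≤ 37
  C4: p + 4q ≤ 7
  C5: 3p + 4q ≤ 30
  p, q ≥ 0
Each vertex is the intersection of two constraint boundaries that also satisfies all remaining constraints:
  p = 0 and q = 0 → (0, 0)
  p + 4q = 7 and q = 0 → (7, 0)
  p + 4q = 7 and p = 0 → (0, 1.75)

Vertices: (0, 0), (7, 0), (0, 1.75)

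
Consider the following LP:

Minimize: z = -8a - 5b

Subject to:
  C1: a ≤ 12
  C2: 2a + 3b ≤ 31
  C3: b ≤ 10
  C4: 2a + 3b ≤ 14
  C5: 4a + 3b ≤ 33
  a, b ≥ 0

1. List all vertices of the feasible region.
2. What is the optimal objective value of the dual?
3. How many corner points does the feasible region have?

1. (0, 0), (7, 0), (0, 4.667)
2. -56 (by strong duality, equal to the primal optimum)
3. 3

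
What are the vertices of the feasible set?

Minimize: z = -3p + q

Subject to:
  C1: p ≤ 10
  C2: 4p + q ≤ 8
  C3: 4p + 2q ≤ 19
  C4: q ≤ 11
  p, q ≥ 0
Each vertex is the intersection of two constraint boundaries that also satisfies all remaining constraints:
  p = 0 and q = 0 → (0, 0)
  4p + q = 8 and q = 0 → (2, 0)
  4p + q = 8 and p = 0 → (0, 8)

Vertices: (0, 0), (2, 0), (0, 8)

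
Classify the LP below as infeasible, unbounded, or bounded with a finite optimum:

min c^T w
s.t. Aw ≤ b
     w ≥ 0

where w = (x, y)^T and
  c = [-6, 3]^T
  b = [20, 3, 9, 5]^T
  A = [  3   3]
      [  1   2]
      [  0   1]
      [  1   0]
The point (3, 0) satisfies every constraint, so the LP is feasible; the constraints give x ≤ 5 and y ≤ 9, which with x, y ≥ 0 keep the feasible region inside a bounded box. A feasible, bounded LP attains a finite optimum at a vertex.

Feasible with finite optimum z* = -18 at (3, 0).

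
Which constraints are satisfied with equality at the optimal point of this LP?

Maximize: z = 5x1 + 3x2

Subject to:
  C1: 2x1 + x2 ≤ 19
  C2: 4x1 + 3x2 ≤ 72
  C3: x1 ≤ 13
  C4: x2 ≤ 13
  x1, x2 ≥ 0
Optimal: x1 = 3, x2 = 13
Slack at optimum:
  C1: slack = 0 (binding)
  C2: slack = 21
  C3: slack = 10
  C4: slack = 0 (binding)
  x1 ≥ 0: x1 = 3
  x2 ≥ 0: x2 = 13
Binding constraints: C1, C4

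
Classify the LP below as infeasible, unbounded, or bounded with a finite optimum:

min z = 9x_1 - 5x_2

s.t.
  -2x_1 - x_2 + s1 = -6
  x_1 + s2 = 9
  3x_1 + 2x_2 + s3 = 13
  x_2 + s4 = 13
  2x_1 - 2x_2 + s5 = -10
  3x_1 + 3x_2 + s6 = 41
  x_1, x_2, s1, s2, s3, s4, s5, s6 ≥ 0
The point (0, 6.5) satisfies every constraint, so the LP is feasible; the constraints give x_1 ≤ 9 and x_2 ≤ 13, which with x_1, x_2 ≥ 0 keep the feasible region inside a bounded box. A feasible, bounded LP attains a finite optimum at a vertex.

Evaluating z = 9x_1 - 5x_2 at each vertex:
  (0.3333, 5.333): z = -23.67
  (0.6, 5.6): z = -22.6
  (0, 6.5): z = -32.5
  (0, 6): z = -30

Feasible with finite optimum z* = -32.5 at (0, 6.5).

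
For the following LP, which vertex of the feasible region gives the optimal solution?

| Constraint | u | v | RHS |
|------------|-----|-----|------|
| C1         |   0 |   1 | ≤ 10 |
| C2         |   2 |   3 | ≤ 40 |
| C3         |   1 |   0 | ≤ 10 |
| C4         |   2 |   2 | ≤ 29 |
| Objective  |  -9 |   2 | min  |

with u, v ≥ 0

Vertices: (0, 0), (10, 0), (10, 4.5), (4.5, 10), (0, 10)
(10, 0) with z = -90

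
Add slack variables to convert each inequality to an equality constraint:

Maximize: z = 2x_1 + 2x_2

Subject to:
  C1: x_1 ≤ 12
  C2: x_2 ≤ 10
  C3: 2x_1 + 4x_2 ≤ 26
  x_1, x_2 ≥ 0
max z = 2x_1 + 2x_2

s.t.
  x_1 + s1 = 12
  x_2 + s2 = 10
  2x_1 + 4x_2 + s3 = 26
  x_1, x_2, s1, s2, s3 ≥ 0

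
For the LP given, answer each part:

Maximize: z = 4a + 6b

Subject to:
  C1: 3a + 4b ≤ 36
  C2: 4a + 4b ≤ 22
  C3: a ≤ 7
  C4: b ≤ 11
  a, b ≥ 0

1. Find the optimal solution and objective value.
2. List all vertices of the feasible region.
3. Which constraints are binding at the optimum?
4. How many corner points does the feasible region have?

1. a = 0, b = 5.5, z = 33
2. (0, 0), (5.5, 0), (0, 5.5)
3. C2, a ≥ 0
4. 3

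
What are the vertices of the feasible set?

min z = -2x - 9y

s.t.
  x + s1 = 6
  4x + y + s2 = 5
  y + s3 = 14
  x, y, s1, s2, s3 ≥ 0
Each vertex is the intersection of two constraint boundaries that also satisfies all remaining constraints:
  x = 0 and y = 0 → (0, 0)
  4x + y = 5 and y = 0 → (1.25, 0)
  4x + y = 5 and x = 0 → (0, 5)

Vertices: (0, 0), (1.25, 0), (0, 5)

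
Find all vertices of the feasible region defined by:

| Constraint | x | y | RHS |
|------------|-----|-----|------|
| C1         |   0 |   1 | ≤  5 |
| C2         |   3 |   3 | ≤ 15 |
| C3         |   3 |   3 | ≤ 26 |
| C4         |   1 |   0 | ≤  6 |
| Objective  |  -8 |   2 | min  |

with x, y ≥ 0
Each vertex is the intersection of two constraint boundaries that also satisfies all remaining constraints:
  x = 0 and y = 0 → (0, 0)
  3x + 3y = 15 and y = 0 → (5, 0)
  y = 5 and 3x + 3y = 15 → (0, 5)

Vertices: (0, 0), (5, 0), (0, 5)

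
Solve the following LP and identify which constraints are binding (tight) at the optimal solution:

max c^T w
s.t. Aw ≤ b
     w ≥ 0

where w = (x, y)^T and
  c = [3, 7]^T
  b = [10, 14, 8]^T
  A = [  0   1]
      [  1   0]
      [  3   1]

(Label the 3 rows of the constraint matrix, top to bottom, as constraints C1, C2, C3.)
Optimal: x = 0, y = 8
Slack at optimum:
  C1: slack = 2
  C2: slack = 14
  C3: slack = 0 (binding)
  x ≥ 0: x = 0 (binding)
  y ≥ 0: y = 8
Binding constraints: C3, x ≥ 0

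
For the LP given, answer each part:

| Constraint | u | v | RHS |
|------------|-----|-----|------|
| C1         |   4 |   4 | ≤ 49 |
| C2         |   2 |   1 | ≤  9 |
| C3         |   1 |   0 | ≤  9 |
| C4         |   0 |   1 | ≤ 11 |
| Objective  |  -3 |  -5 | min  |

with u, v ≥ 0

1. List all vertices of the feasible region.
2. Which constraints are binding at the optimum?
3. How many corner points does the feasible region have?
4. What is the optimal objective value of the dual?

1. (0, 0), (4.5, 0), (0, 9)
2. C2, u ≥ 0
3. 3
4. -45 (by strong duality, equal to the primal optimum)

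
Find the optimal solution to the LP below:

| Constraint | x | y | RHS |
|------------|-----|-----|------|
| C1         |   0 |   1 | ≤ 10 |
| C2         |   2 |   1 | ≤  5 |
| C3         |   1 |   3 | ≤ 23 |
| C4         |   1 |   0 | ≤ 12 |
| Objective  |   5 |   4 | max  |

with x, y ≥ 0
Each vertex is the intersection of two constraint boundaries that also satisfies all remaining constraints:
  x = 0 and y = 0 → (0, 0)
  2x + y = 5 and y = 0 → (2.5, 0)
  2x + y = 5 and x = 0 → (0, 5)

Evaluating z = 5x + 4y at each vertex:
  (0, 0): z = 0
  (2.5, 0): z = 12.5
  (0, 5): z = 20

The maximum is at (0, 5) with z = 20.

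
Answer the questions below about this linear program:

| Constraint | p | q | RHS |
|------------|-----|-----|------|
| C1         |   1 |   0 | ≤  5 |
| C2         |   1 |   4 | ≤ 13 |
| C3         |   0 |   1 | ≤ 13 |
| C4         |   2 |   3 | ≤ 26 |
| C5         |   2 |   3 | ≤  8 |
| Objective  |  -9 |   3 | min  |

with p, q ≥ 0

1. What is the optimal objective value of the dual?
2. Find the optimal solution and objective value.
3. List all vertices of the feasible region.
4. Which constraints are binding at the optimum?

1. -36 (by strong duality, equal to the primal optimum)
2. p = 4, q = 0, z = -36
3. (0, 0), (4, 0), (0, 2.667)
4. C5, q ≥ 0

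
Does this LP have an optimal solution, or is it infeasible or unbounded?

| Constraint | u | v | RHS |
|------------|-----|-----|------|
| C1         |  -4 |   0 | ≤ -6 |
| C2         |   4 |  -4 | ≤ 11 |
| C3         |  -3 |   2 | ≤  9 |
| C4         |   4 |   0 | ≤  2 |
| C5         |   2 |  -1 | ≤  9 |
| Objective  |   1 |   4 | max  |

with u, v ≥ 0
C4 requires 4u ≤ 2, while C1 (-4u ≤ -6) is equivalent to 4u ≥ 6. Together they would need 6 ≤ 4u ≤ 2, which is impossible since 6 > 2. No point satisfies all constraints.

Infeasible — the constraint set is empty.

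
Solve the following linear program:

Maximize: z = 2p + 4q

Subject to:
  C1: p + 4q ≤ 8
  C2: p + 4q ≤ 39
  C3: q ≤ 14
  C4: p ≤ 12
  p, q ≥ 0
p = 8, q = 0, z = 16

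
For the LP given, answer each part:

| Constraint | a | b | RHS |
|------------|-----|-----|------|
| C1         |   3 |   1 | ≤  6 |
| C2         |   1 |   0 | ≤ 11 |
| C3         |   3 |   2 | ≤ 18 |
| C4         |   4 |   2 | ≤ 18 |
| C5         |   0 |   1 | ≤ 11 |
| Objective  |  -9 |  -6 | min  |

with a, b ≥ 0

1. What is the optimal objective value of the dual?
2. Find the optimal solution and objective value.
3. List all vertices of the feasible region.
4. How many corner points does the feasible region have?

1. -36 (by strong duality, equal to the primal optimum)
2. a = 0, b = 6, z = -36
3. (0, 0), (2, 0), (0, 6)
4. 3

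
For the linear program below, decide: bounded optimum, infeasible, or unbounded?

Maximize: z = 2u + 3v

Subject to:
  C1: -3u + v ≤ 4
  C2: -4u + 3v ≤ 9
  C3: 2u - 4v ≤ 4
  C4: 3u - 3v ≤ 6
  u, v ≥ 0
Feasible point: (0, 0) satisfies every constraint, so the LP is feasible.
Direction d = (1, 1): for each constraint row a, a·d ≤ 0 —
  (-3)(1) + (1)(1) = -2 ≤ 0
  (-4)(1) + (3)(1) = -1 ≤ 0
  (2)(1) + (-4)(1) = -2 ≤ 0
  (3)(1) + (-3)(1) = 0 ≤ 0
and d ≥ 0, so (0, 0) + t·d stays feasible for every t ≥ 0. Along this ray z = 2u + 3v changes by 5 per unit t, so z → +∞.

Unbounded — the objective can increase without bound over the feasible region.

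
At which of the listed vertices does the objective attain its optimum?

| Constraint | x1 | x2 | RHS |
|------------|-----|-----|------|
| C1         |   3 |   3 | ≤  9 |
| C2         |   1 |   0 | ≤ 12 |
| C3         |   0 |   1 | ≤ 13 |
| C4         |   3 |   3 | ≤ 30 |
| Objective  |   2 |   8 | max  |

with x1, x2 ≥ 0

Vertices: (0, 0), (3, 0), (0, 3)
Evaluating z = 2x1 + 8x2 at each vertex:
  (0, 0): z = 0
  (3, 0): z = 6
  (0, 3): z = 24

The largest value is z = 24, attained at (0, 3).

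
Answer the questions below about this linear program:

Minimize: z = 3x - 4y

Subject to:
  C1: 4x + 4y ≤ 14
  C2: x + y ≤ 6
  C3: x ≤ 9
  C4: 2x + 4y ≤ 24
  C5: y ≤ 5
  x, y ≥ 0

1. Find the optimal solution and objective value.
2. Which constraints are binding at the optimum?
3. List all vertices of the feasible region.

1. x = 0, y = 3.5, z = -14
2. C1, x ≥ 0
3. (0, 0), (3.5, 0), (0, 3.5)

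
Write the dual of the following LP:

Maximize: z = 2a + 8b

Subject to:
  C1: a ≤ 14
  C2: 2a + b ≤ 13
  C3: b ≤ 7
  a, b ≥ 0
Minimize: z = 14y1 + 13y2 + 7y3

Subject to:
  C1: -y1 - 2y2 ≤ -2
  C2: -y2 - y3 ≤ -8
  y1, y2, y3 ≥ 0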